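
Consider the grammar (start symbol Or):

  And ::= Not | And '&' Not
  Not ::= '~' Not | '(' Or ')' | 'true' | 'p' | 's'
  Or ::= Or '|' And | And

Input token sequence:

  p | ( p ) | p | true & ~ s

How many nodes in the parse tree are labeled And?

6

[Or [Or [Or [Or [And [Not p]]] | [And [Not ( [Or [And [Not p]]] )]]] | [And [Not p]]] | [And [And [Not true]] & [Not ~ [Not s]]]]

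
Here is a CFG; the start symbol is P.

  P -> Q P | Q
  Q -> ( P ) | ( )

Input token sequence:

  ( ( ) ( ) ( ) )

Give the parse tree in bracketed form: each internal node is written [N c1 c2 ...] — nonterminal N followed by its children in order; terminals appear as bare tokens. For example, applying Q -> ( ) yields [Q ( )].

[P [Q ( [P [Q ( )] [P [Q ( )] [P [Q ( )]]]] )]]

P
Q
( P )
( Q P )
( ( ) P )
( ( ) Q P )
( ( ) ( ) P )
( ( ) ( ) Q )
( ( ) ( ) ( ) )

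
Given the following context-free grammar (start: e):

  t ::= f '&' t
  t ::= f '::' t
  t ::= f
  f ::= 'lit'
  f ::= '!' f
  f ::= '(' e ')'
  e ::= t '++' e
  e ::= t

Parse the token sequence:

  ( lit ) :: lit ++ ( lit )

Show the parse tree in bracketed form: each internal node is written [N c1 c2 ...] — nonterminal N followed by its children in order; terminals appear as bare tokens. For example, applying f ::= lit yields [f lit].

[e [t [f ( [e [t [f lit]]] )] :: [t [f lit]]] ++ [e [t [f ( [e [t [f lit]]] )]]]]

e
t ++ e
f :: t ++ e
( e ) :: t ++ e
( t ) :: t ++ e
( f ) :: t ++ e
( lit ) :: t ++ e
( lit ) :: f ++ e
( lit ) :: lit ++ e
( lit ) :: lit ++ t
( lit ) :: lit ++ f
( lit ) :: lit ++ ( e )
( lit ) :: lit ++ ( t )
( lit ) :: lit ++ ( f )
( lit ) :: lit ++ ( lit )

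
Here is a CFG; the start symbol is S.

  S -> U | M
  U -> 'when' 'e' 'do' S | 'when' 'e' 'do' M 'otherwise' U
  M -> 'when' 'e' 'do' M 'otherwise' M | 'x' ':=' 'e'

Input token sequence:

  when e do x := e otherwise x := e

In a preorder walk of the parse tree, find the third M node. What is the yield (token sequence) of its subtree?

[S [M when e do [M x := e] otherwise [M x := e]]]

x := e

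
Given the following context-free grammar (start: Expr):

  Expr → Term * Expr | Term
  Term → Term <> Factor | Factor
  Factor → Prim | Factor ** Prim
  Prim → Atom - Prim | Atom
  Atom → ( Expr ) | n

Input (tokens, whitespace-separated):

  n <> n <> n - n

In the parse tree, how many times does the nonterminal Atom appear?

4

[Expr [Term [Term [Term [Factor [Prim [Atom n]]]] <> [Factor [Prim [Atom n]]]] <> [Factor [Prim [Atom n] - [Prim [Atom n]]]]]]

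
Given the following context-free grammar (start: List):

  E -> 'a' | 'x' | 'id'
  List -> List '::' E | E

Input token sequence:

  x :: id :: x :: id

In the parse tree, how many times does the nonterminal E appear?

[List [List [List [List [E x]] :: [E id]] :: [E x]] :: [E id]]

4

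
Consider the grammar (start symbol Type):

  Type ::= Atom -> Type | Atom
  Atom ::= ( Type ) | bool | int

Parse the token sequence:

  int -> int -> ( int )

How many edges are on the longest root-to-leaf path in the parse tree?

[Type [Atom int] -> [Type [Atom int] -> [Type [Atom ( [Type [Atom int]] )]]]]

6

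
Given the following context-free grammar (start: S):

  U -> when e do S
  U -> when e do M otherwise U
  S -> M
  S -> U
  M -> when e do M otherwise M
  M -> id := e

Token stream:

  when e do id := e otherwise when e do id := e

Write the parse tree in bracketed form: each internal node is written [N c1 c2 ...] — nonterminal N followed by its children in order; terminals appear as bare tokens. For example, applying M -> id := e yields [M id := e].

S
U
when e do M otherwise U
when e do id := e otherwise U
when e do id := e otherwise when e do S
when e do id := e otherwise when e do M
when e do id := e otherwise when e do id := e

[S [U when e do [M id := e] otherwise [U when e do [S [M id := e]]]]]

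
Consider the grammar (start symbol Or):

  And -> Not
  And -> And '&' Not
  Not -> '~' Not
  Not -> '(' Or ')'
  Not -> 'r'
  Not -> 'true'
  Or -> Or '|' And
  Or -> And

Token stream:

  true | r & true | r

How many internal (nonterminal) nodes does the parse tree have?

[Or [Or [Or [And [Not true]]] | [And [And [Not r]] & [Not true]]] | [And [Not r]]]

11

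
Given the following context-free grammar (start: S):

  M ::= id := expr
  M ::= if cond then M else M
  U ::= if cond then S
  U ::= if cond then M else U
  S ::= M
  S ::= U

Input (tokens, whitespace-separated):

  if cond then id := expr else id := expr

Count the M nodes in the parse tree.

[S [M if cond then [M id := expr] else [M id := expr]]]

3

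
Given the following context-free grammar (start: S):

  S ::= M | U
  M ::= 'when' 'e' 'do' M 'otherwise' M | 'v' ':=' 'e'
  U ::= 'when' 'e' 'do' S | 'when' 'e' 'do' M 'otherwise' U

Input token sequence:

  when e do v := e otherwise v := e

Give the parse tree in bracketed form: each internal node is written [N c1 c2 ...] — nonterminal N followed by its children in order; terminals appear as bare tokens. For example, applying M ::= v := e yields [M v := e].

S
M
when e do M otherwise M
when e do v := e otherwise M
when e do v := e otherwise v := e

[S [M when e do [M v := e] otherwise [M v := e]]]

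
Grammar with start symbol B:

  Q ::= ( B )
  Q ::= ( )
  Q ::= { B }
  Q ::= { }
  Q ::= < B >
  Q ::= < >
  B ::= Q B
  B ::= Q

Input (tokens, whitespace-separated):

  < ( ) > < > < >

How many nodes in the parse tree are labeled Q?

4

[B [Q < [B [Q ( )]] >] [B [Q < >] [B [Q < >]]]]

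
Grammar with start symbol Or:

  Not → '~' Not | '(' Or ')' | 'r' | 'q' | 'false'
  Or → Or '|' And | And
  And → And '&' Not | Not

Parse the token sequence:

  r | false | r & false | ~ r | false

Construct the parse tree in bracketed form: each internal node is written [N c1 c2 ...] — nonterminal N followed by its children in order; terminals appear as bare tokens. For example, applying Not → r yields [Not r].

[Or [Or [Or [Or [Or [And [Not r]]] | [And [Not false]]] | [And [And [Not r]] & [Not false]]] | [And [Not ~ [Not r]]]] | [And [Not false]]]

Or
Or | And
Or | And | And
Or | And | And | And
Or | And | And | And | And
And | And | And | And | And
Not | And | And | And | And
r | And | And | And | And
r | Not | And | And | And
r | false | And | And | And
r | false | And & Not | And | And
r | false | Not & Not | And | And
r | false | r & Not | And | And
r | false | r & false | And | And
r | false | r & false | Not | And
r | false | r & false | ~ Not | And
r | false | r & false | ~ r | And
r | false | r & false | ~ r | Not
r | false | r & false | ~ r | false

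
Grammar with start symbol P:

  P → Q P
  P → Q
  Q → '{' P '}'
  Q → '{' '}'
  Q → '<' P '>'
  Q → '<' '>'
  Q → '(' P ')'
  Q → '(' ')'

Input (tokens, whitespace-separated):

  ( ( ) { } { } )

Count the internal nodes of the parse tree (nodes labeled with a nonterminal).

[P [Q ( [P [Q ( )] [P [Q { }] [P [Q { }]]]] )]]

8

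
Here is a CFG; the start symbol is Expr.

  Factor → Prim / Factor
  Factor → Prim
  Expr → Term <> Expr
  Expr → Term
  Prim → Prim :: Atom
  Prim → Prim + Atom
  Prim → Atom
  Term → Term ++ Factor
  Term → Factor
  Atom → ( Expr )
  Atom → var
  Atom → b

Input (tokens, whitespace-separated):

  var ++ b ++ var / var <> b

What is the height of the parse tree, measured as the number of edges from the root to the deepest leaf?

7

[Expr [Term [Term [Term [Factor [Prim [Atom var]]]] ++ [Factor [Prim [Atom b]]]] ++ [Factor [Prim [Atom var]] / [Factor [Prim [Atom var]]]]] <> [Expr [Term [Factor [Prim [Atom b]]]]]]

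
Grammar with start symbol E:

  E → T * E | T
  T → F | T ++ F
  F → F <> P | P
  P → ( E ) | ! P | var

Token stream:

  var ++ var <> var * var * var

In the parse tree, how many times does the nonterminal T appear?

4

[E [T [T [F [P var]]] ++ [F [F [P var]] <> [P var]]] * [E [T [F [P var]]] * [E [T [F [P var]]]]]]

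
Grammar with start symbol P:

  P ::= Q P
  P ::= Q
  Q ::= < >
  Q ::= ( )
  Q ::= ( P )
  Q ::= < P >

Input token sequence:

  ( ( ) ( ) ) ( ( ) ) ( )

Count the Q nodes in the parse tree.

[P [Q ( [P [Q ( )] [P [Q ( )]]] )] [P [Q ( [P [Q ( )]] )] [P [Q ( )]]]]

6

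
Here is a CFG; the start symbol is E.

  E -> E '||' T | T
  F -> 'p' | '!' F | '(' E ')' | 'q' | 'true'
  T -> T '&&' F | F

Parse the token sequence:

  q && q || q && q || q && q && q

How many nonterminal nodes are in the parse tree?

17

[E [E [E [T [T [F q]] && [F q]]] || [T [T [F q]] && [F q]]] || [T [T [T [F q]] && [F q]] && [F q]]]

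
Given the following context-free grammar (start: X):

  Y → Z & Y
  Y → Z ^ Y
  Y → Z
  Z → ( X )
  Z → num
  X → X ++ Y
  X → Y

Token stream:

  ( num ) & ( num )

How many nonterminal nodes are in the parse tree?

[X [Y [Z ( [X [Y [Z num]]] )] & [Y [Z ( [X [Y [Z num]]] )]]]]

11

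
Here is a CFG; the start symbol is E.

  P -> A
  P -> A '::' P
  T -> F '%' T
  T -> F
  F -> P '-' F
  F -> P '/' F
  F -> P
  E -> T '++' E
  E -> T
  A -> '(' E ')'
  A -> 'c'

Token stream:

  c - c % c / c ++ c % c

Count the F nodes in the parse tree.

[E [T [F [P [A c]] - [F [P [A c]]]] % [T [F [P [A c]] / [F [P [A c]]]]]] ++ [E [T [F [P [A c]]] % [T [F [P [A c]]]]]]]

6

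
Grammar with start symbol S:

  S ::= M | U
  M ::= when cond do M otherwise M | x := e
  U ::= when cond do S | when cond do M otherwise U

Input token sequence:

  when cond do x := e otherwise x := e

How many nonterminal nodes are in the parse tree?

4

[S [M when cond do [M x := e] otherwise [M x := e]]]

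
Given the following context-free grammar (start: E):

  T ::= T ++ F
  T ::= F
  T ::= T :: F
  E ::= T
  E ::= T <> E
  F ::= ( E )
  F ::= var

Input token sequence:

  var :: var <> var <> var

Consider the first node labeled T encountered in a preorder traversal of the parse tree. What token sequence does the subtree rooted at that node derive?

var :: var

[E [T [T [F var]] :: [F var]] <> [E [T [F var]] <> [E [T [F var]]]]]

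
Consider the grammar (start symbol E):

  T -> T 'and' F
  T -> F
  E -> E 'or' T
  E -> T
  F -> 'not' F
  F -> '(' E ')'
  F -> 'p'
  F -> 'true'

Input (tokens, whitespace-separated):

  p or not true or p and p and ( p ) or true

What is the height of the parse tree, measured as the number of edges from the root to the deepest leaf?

[E [E [E [E [T [F p]]] or [T [F not [F true]]]] or [T [T [T [F p]] and [F p]] and [F ( [E [T [F p]]] )]]] or [T [F true]]]

7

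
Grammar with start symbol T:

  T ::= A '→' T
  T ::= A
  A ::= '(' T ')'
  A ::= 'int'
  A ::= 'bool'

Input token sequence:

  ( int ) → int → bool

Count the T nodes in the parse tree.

4

[T [A ( [T [A int]] )] → [T [A int] → [T [A bool]]]]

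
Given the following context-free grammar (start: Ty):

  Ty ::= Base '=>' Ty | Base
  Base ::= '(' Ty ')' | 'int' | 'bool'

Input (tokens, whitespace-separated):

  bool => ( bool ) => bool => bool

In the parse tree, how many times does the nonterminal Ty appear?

[Ty [Base bool] => [Ty [Base ( [Ty [Base bool]] )] => [Ty [Base bool] => [Ty [Base bool]]]]]

5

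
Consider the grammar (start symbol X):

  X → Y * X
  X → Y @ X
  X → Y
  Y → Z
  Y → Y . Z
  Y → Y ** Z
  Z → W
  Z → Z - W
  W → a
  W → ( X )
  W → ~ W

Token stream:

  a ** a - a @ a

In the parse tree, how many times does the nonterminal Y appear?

[X [Y [Y [Z [W a]]] ** [Z [Z [W a]] - [W a]]] @ [X [Y [Z [W a]]]]]

3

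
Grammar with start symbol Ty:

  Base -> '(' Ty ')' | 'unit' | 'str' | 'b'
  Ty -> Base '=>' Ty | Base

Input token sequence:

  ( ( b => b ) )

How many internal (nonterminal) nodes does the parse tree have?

8

[Ty [Base ( [Ty [Base ( [Ty [Base b] => [Ty [Base b]]] )]] )]]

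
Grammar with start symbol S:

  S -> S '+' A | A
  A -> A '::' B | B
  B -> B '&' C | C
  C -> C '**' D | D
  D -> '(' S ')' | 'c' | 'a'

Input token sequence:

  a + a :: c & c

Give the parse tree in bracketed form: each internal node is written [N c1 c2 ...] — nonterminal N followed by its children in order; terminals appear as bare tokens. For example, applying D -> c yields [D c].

S
S + A
A + A
B + A
C + A
D + A
a + A
a + A :: B
a + B :: B
a + C :: B
a + D :: B
a + a :: B
a + a :: B & C
a + a :: C & C
a + a :: D & C
a + a :: c & C
a + a :: c & D
a + a :: c & c

[S [S [A [B [C [D a]]]]] + [A [A [B [C [D a]]]] :: [B [B [C [D c]]] & [C [D c]]]]]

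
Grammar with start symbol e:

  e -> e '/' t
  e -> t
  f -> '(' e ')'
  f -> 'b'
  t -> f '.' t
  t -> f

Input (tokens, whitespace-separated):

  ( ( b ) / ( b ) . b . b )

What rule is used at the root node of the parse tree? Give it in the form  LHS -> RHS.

[e [t [f ( [e [e [t [f ( [e [t [f b]]] )]]] / [t [f ( [e [t [f b]]] )] . [t [f b] . [t [f b]]]]] )]]]

e -> t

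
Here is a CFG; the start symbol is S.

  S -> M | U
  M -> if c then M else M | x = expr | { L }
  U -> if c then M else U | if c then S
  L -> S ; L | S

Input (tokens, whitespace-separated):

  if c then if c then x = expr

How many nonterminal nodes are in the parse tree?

[S [U if c then [S [U if c then [S [M x = expr]]]]]]

6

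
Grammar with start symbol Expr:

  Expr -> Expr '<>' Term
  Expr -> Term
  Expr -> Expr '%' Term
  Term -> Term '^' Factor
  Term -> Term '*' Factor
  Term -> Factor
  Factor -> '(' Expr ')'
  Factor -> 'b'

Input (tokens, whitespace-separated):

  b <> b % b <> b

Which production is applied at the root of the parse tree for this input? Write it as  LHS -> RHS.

Expr -> Expr '<>' Term

[Expr [Expr [Expr [Expr [Term [Factor b]]] <> [Term [Factor b]]] % [Term [Factor b]]] <> [Term [Factor b]]]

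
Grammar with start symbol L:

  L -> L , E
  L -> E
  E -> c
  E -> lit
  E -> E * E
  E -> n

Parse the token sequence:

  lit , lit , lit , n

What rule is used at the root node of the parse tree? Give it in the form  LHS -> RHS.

L -> L , E

[L [L [L [L [E lit]] , [E lit]] , [E lit]] , [E n]]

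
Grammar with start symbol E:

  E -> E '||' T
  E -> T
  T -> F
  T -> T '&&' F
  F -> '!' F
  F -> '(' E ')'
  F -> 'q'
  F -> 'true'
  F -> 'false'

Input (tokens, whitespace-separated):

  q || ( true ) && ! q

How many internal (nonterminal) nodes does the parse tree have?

12

[E [E [T [F q]]] || [T [T [F ( [E [T [F true]]] )]] && [F ! [F q]]]]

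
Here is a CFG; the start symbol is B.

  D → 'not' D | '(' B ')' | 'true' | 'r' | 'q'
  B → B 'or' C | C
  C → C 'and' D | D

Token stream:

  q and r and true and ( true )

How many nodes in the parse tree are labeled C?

5

[B [C [C [C [C [D q]] and [D r]] and [D true]] and [D ( [B [C [D true]]] )]]]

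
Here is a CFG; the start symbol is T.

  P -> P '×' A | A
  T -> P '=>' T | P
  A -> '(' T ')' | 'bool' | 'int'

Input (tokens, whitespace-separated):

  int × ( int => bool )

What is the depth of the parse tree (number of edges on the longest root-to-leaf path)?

7

[T [P [P [A int]] × [A ( [T [P [A int]] => [T [P [A bool]]]] )]]]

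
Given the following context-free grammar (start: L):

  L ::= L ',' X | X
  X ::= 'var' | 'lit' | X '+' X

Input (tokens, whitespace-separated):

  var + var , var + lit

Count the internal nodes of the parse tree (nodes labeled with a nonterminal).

[L [L [X [X var] + [X var]]] , [X [X var] + [X lit]]]

8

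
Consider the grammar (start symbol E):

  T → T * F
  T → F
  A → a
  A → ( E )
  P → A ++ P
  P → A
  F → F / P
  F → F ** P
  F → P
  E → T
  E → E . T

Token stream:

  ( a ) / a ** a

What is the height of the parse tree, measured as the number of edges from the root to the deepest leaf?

[E [T [F [F [F [P [A ( [E [T [F [P [A a]]]]] )]]] / [P [A a]]] ** [P [A a]]]]]

12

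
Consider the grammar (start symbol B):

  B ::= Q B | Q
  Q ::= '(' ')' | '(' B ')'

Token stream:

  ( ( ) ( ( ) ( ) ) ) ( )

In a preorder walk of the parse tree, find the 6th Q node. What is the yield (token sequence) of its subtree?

[B [Q ( [B [Q ( )] [B [Q ( [B [Q ( )] [B [Q ( )]]] )]]] )] [B [Q ( )]]]

( )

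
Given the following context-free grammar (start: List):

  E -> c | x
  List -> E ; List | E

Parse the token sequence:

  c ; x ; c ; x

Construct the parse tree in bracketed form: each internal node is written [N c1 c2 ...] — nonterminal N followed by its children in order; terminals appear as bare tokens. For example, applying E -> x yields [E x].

[List [E c] ; [List [E x] ; [List [E c] ; [List [E x]]]]]

List
E ; List
c ; List
c ; E ; List
c ; x ; List
c ; x ; E ; List
c ; x ; c ; List
c ; x ; c ; E
c ; x ; c ; x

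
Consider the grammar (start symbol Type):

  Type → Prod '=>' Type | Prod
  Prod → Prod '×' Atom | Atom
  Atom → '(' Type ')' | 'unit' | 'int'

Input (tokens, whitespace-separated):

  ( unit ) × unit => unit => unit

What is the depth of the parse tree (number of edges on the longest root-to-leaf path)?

7

[Type [Prod [Prod [Atom ( [Type [Prod [Atom unit]]] )]] × [Atom unit]] => [Type [Prod [Atom unit]] => [Type [Prod [Atom unit]]]]]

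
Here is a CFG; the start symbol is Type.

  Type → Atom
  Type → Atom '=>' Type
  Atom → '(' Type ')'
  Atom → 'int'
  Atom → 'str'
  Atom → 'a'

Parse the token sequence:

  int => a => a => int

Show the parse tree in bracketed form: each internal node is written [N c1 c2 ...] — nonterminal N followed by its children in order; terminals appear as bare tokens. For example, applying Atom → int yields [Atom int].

Type
Atom => Type
int => Type
int => Atom => Type
int => a => Type
int => a => Atom => Type
int => a => a => Type
int => a => a => Atom
int => a => a => int

[Type [Atom int] => [Type [Atom a] => [Type [Atom a] => [Type [Atom int]]]]]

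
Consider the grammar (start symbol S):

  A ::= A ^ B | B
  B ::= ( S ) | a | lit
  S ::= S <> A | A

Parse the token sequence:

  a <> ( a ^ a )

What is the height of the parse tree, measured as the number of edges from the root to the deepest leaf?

7

[S [S [A [B a]]] <> [A [B ( [S [A [A [B a]] ^ [B a]]] )]]]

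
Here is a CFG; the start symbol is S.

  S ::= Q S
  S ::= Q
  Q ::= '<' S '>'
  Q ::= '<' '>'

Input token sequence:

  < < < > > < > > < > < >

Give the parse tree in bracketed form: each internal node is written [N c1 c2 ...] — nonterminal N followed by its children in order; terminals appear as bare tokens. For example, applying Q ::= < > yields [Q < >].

S
Q S
< S > S
< Q S > S
< < S > S > S
< < Q > S > S
< < < > > S > S
< < < > > Q > S
< < < > > < > > S
< < < > > < > > Q S
< < < > > < > > < > S
< < < > > < > > < > Q
< < < > > < > > < > < >

[S [Q < [S [Q < [S [Q < >]] >] [S [Q < >]]] >] [S [Q < >] [S [Q < >]]]]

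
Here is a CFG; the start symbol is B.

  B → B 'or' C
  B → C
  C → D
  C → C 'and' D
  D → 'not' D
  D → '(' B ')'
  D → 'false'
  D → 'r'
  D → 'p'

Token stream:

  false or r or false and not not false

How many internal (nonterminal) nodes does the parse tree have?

[B [B [B [C [D false]]] or [C [D r]]] or [C [C [D false]] and [D not [D not [D false]]]]]

13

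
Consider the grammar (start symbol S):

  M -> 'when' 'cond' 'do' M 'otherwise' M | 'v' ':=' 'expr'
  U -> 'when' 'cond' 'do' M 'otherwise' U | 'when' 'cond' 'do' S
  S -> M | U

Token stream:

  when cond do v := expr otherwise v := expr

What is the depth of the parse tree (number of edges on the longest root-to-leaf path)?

3

[S [M when cond do [M v := expr] otherwise [M v := expr]]]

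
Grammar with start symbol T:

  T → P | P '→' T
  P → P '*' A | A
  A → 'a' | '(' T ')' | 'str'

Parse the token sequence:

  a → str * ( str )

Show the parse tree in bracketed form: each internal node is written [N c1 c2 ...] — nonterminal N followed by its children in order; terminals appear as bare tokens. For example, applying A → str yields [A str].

T
P → T
A → T
a → T
a → P
a → P * A
a → A * A
a → str * A
a → str * ( T )
a → str * ( P )
a → str * ( A )
a → str * ( str )

[T [P [A a]] → [T [P [P [A str]] * [A ( [T [P [A str]]] )]]]]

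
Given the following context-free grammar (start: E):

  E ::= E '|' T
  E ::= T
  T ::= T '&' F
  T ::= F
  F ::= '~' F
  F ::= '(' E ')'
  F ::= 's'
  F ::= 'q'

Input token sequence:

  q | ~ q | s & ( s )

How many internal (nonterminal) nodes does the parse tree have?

[E [E [E [T [F q]]] | [T [F ~ [F q]]]] | [T [T [F s]] & [F ( [E [T [F s]]] )]]]

15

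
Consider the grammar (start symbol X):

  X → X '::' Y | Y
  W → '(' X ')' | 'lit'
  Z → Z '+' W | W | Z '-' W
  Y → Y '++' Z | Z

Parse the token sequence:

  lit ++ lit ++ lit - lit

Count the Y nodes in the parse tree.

3

[X [Y [Y [Y [Z [W lit]]] ++ [Z [W lit]]] ++ [Z [Z [W lit]] - [W lit]]]]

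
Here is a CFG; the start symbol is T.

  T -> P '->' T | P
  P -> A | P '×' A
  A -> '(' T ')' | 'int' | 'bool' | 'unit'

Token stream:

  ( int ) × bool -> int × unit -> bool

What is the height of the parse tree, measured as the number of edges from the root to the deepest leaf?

7

[T [P [P [A ( [T [P [A int]]] )]] × [A bool]] -> [T [P [P [A int]] × [A unit]] -> [T [P [A bool]]]]]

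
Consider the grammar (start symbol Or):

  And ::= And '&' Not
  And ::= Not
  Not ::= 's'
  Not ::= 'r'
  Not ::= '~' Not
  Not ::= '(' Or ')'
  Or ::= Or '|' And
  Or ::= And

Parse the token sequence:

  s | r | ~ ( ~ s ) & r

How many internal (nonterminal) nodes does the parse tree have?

[Or [Or [Or [And [Not s]]] | [And [Not r]]] | [And [And [Not ~ [Not ( [Or [And [Not ~ [Not s]]]] )]]] & [Not r]]]

16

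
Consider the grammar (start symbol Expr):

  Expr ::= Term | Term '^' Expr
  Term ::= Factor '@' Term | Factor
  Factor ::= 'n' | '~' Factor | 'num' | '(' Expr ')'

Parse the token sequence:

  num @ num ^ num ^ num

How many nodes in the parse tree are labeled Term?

4

[Expr [Term [Factor num] @ [Term [Factor num]]] ^ [Expr [Term [Factor num]] ^ [Expr [Term [Factor num]]]]]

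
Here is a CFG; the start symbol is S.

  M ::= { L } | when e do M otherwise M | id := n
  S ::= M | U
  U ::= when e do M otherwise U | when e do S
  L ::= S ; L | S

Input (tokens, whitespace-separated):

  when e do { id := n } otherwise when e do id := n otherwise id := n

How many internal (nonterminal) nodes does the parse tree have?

9

[S [M when e do [M { [L [S [M id := n]]] }] otherwise [M when e do [M id := n] otherwise [M id := n]]]]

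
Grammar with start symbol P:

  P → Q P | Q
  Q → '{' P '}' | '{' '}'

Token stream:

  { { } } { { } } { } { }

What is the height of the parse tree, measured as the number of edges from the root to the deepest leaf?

5

[P [Q { [P [Q { }]] }] [P [Q { [P [Q { }]] }] [P [Q { }] [P [Q { }]]]]]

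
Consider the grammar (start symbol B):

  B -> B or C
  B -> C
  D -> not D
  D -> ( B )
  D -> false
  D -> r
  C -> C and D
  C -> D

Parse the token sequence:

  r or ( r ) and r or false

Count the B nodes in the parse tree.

[B [B [B [C [D r]]] or [C [C [D ( [B [C [D r]]] )]] and [D r]]] or [C [D false]]]

4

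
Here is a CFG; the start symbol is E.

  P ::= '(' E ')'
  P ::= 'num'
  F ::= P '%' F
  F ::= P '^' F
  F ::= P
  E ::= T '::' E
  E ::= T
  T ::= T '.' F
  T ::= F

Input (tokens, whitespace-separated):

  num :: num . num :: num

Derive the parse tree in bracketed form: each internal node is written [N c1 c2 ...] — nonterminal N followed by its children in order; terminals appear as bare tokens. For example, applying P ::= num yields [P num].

E
T :: E
F :: E
P :: E
num :: E
num :: T :: E
num :: T . F :: E
num :: F . F :: E
num :: P . F :: E
num :: num . F :: E
num :: num . P :: E
num :: num . num :: E
num :: num . num :: T
num :: num . num :: F
num :: num . num :: P
num :: num . num :: num

[E [T [F [P num]]] :: [E [T [T [F [P num]]] . [F [P num]]] :: [E [T [F [P num]]]]]]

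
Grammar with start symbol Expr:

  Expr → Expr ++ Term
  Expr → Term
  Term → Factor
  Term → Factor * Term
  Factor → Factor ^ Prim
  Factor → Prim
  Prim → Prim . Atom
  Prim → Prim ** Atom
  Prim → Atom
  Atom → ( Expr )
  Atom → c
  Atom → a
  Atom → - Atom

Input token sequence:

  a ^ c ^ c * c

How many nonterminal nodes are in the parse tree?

[Expr [Term [Factor [Factor [Factor [Prim [Atom a]]] ^ [Prim [Atom c]]] ^ [Prim [Atom c]]] * [Term [Factor [Prim [Atom c]]]]]]

15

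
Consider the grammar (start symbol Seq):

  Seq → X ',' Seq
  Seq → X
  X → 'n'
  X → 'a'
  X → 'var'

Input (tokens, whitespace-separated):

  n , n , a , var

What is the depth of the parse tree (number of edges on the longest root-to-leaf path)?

5

[Seq [X n] , [Seq [X n] , [Seq [X a] , [Seq [X var]]]]]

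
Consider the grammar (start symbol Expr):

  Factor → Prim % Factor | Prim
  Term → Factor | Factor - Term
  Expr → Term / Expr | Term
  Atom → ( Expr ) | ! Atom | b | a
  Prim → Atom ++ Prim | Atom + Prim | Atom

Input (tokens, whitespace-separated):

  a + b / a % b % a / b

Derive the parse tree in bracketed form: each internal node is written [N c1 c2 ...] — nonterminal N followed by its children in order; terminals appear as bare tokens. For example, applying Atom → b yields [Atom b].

Expr
Term / Expr
Factor / Expr
Prim / Expr
Atom + Prim / Expr
a + Prim / Expr
a + Atom / Expr
a + b / Expr
a + b / Term / Expr
a + b / Factor / Expr
a + b / Prim % Factor / Expr
a + b / Atom % Factor / Expr
a + b / a % Factor / Expr
a + b / a % Prim % Factor / Expr
a + b / a % Atom % Factor / Expr
a + b / a % b % Factor / Expr
a + b / a % b % Prim / Expr
a + b / a % b % Atom / Expr
a + b / a % b % a / Expr
a + b / a % b % a / Term
a + b / a % b % a / Factor
a + b / a % b % a / Prim
a + b / a % b % a / Atom
a + b / a % b % a / b

[Expr [Term [Factor [Prim [Atom a] + [Prim [Atom b]]]]] / [Expr [Term [Factor [Prim [Atom a]] % [Factor [Prim [Atom b]] % [Factor [Prim [Atom a]]]]]] / [Expr [Term [Factor [Prim [Atom b]]]]]]]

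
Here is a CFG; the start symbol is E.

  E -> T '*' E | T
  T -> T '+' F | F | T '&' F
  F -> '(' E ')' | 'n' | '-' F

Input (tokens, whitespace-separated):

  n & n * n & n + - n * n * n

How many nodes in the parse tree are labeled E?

4

[E [T [T [F n]] & [F n]] * [E [T [T [T [F n]] & [F n]] + [F - [F n]]] * [E [T [F n]] * [E [T [F n]]]]]]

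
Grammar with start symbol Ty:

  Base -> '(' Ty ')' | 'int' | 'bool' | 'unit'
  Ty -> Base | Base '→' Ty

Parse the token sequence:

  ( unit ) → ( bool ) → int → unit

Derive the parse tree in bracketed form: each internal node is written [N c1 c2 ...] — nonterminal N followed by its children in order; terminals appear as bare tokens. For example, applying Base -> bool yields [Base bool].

Ty
Base → Ty
( Ty ) → Ty
( Base ) → Ty
( unit ) → Ty
( unit ) → Base → Ty
( unit ) → ( Ty ) → Ty
( unit ) → ( Base ) → Ty
( unit ) → ( bool ) → Ty
( unit ) → ( bool ) → Base → Ty
( unit ) → ( bool ) → int → Ty
( unit ) → ( bool ) → int → Base
( unit ) → ( bool ) → int → unit

[Ty [Base ( [Ty [Base unit]] )] → [Ty [Base ( [Ty [Base bool]] )] → [Ty [Base int] → [Ty [Base unit]]]]]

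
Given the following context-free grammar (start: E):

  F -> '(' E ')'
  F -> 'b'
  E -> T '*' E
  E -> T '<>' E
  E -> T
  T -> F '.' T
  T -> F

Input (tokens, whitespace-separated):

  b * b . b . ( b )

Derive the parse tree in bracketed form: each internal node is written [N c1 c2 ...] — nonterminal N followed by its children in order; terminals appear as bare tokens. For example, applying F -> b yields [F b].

[E [T [F b]] * [E [T [F b] . [T [F b] . [T [F ( [E [T [F b]]] )]]]]]]

E
T * E
F * E
b * E
b * T
b * F . T
b * b . T
b * b . F . T
b * b . b . T
b * b . b . F
b * b . b . ( E )
b * b . b . ( T )
b * b . b . ( F )
b * b . b . ( b )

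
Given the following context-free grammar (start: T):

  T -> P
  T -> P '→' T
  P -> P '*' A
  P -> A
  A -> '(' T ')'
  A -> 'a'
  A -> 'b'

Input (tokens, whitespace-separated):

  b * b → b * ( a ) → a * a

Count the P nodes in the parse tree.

7

[T [P [P [A b]] * [A b]] → [T [P [P [A b]] * [A ( [T [P [A a]]] )]] → [T [P [P [A a]] * [A a]]]]]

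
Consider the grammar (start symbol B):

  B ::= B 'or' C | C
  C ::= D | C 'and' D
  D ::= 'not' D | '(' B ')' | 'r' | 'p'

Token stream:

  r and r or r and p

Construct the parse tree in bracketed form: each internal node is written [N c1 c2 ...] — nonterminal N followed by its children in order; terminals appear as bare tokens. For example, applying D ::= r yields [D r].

[B [B [C [C [D r]] and [D r]]] or [C [C [D r]] and [D p]]]

B
B or C
C or C
C and D or C
D and D or C
r and D or C
r and r or C
r and r or C and D
r and r or D and D
r and r or r and D
r and r or r and p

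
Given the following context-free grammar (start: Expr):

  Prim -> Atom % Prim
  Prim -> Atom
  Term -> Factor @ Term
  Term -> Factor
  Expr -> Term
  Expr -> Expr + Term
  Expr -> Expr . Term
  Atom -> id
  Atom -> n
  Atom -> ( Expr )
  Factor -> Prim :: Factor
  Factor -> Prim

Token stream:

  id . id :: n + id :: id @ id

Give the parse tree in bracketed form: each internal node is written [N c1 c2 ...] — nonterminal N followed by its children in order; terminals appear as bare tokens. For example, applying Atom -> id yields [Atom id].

[Expr [Expr [Expr [Term [Factor [Prim [Atom id]]]]] . [Term [Factor [Prim [Atom id]] :: [Factor [Prim [Atom n]]]]]] + [Term [Factor [Prim [Atom id]] :: [Factor [Prim [Atom id]]]] @ [Term [Factor [Prim [Atom id]]]]]]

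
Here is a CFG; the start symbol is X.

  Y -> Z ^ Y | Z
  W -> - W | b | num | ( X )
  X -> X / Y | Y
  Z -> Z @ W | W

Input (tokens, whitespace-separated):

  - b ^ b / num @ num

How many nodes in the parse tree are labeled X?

2

[X [X [Y [Z [W - [W b]]] ^ [Y [Z [W b]]]]] / [Y [Z [Z [W num]] @ [W num]]]]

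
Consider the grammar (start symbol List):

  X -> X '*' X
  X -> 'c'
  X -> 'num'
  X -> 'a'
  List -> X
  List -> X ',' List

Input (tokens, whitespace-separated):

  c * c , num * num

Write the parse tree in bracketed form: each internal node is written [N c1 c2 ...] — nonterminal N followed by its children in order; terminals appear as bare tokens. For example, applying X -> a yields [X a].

List
X , List
X * X , List
c * X , List
c * c , List
c * c , X
c * c , X * X
c * c , num * X
c * c , num * num

[List [X [X c] * [X c]] , [List [X [X num] * [X num]]]]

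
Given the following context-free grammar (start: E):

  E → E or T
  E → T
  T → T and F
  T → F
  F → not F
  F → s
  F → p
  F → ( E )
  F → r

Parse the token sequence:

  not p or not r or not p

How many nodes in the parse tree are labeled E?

3

[E [E [E [T [F not [F p]]]] or [T [F not [F r]]]] or [T [F not [F p]]]]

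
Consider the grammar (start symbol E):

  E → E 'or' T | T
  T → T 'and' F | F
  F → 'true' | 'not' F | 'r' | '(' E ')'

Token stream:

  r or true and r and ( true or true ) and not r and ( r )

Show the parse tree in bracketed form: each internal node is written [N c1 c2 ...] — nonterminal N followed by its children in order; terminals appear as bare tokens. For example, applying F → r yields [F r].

[E [E [T [F r]]] or [T [T [T [T [T [F true]] and [F r]] and [F ( [E [E [T [F true]]] or [T [F true]]] )]] and [F not [F r]]] and [F ( [E [T [F r]]] )]]]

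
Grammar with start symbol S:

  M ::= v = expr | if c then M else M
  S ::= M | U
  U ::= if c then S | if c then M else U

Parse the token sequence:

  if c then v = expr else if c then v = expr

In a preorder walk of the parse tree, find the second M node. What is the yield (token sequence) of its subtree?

[S [U if c then [M v = expr] else [U if c then [S [M v = expr]]]]]

v = expr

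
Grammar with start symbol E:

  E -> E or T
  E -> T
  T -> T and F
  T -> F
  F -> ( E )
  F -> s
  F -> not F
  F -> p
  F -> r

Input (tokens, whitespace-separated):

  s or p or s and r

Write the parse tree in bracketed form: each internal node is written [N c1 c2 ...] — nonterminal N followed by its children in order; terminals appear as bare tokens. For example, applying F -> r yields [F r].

[E [E [E [T [F s]]] or [T [F p]]] or [T [T [F s]] and [F r]]]

E
E or T
E or T or T
T or T or T
F or T or T
s or T or T
s or F or T
s or p or T
s or p or T and F
s or p or F and F
s or p or s and F
s or p or s and r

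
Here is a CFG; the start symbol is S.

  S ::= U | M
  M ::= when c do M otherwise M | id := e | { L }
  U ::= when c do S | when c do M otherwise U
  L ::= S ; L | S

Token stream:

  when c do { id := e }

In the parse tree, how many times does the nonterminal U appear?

1

[S [U when c do [S [M { [L [S [M id := e]]] }]]]]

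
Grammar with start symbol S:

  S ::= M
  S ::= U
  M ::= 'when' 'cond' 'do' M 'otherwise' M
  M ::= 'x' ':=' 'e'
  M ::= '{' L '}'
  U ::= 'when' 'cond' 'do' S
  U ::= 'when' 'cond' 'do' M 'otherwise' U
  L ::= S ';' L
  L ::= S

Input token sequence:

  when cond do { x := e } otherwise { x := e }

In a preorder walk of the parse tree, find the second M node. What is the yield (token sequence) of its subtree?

{ x := e }

[S [M when cond do [M { [L [S [M x := e]]] }] otherwise [M { [L [S [M x := e]]] }]]]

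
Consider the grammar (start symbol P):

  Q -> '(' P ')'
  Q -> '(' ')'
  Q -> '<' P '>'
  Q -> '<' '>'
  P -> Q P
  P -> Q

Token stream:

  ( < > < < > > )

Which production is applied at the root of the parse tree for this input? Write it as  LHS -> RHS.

P -> Q

[P [Q ( [P [Q < >] [P [Q < [P [Q < >]] >]]] )]]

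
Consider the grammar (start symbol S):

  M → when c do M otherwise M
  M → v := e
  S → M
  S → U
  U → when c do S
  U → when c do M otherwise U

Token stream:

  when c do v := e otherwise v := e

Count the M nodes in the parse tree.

3

[S [M when c do [M v := e] otherwise [M v := e]]]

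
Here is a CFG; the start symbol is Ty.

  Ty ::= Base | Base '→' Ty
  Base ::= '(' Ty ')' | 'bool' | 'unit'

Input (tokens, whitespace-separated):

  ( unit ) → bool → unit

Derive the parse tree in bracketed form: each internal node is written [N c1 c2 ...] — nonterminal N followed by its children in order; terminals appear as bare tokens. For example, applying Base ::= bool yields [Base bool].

[Ty [Base ( [Ty [Base unit]] )] → [Ty [Base bool] → [Ty [Base unit]]]]

Ty
Base → Ty
( Ty ) → Ty
( Base ) → Ty
( unit ) → Ty
( unit ) → Base → Ty
( unit ) → bool → Ty
( unit ) → bool → Base
( unit ) → bool → unit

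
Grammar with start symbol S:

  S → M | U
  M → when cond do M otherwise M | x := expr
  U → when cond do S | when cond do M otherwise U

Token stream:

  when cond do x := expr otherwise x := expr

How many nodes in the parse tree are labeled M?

3

[S [M when cond do [M x := expr] otherwise [M x := expr]]]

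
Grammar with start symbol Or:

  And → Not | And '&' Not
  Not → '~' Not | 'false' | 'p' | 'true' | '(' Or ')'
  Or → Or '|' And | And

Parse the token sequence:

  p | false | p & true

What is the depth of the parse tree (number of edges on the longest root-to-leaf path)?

[Or [Or [Or [And [Not p]]] | [And [Not false]]] | [And [And [Not p]] & [Not true]]]

5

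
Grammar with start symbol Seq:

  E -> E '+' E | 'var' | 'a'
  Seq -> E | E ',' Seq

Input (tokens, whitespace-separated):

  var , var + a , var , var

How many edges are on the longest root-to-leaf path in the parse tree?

5

[Seq [E var] , [Seq [E [E var] + [E a]] , [Seq [E var] , [Seq [E var]]]]]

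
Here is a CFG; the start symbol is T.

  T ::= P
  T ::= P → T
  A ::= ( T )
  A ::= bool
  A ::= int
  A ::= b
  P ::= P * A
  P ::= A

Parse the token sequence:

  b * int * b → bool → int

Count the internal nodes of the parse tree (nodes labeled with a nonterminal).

[T [P [P [P [A b]] * [A int]] * [A b]] → [T [P [A bool]] → [T [P [A int]]]]]

13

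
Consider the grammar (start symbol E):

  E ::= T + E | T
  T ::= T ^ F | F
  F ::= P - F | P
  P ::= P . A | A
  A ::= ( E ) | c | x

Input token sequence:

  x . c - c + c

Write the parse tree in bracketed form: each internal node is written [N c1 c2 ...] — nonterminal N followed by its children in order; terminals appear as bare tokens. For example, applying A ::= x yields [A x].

[E [T [F [P [P [A x]] . [A c]] - [F [P [A c]]]]] + [E [T [F [P [A c]]]]]]

E
T + E
F + E
P - F + E
P . A - F + E
A . A - F + E
x . A - F + E
x . c - F + E
x . c - P + E
x . c - A + E
x . c - c + E
x . c - c + T
x . c - c + F
x . c - c + P
x . c - c + A
x . c - c + c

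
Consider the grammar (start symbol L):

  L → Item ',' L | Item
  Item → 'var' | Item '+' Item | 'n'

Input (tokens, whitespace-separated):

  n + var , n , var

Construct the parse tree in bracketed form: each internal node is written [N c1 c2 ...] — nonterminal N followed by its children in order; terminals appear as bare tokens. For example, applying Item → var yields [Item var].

L
Item , L
Item + Item , L
n + Item , L
n + var , L
n + var , Item , L
n + var , n , L
n + var , n , Item
n + var , n , var

[L [Item [Item n] + [Item var]] , [L [Item n] , [L [Item var]]]]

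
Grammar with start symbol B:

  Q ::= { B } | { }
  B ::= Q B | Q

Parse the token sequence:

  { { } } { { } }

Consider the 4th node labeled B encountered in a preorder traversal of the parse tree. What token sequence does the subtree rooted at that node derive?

[B [Q { [B [Q { }]] }] [B [Q { [B [Q { }]] }]]]

{ }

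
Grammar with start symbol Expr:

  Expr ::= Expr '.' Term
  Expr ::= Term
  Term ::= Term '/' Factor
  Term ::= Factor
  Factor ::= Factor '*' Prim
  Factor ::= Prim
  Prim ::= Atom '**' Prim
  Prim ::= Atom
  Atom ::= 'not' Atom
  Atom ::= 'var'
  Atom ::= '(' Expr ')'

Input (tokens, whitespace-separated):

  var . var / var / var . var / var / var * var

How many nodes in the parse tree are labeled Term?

7

[Expr [Expr [Expr [Term [Factor [Prim [Atom var]]]]] . [Term [Term [Term [Factor [Prim [Atom var]]]] / [Factor [Prim [Atom var]]]] / [Factor [Prim [Atom var]]]]] . [Term [Term [Term [Factor [Prim [Atom var]]]] / [Factor [Prim [Atom var]]]] / [Factor [Factor [Prim [Atom var]]] * [Prim [Atom var]]]]]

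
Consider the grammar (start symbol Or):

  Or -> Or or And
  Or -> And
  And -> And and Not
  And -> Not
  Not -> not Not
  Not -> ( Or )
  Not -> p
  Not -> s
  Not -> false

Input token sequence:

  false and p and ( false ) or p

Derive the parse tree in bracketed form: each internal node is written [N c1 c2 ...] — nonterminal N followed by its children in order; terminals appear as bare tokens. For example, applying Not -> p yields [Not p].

[Or [Or [And [And [And [Not false]] and [Not p]] and [Not ( [Or [And [Not false]]] )]]] or [And [Not p]]]

Or
Or or And
And or And
And and Not or And
And and Not and Not or And
Not and Not and Not or And
false and Not and Not or And
false and p and Not or And
false and p and ( Or ) or And
false and p and ( And ) or And
false and p and ( Not ) or And
false and p and ( false ) or And
false and p and ( false ) or Not
false and p and ( false ) or p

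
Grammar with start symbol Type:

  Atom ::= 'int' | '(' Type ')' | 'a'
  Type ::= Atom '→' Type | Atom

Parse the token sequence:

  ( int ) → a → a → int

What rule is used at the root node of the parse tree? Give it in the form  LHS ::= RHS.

[Type [Atom ( [Type [Atom int]] )] → [Type [Atom a] → [Type [Atom a] → [Type [Atom int]]]]]

Type ::= Atom '→' Type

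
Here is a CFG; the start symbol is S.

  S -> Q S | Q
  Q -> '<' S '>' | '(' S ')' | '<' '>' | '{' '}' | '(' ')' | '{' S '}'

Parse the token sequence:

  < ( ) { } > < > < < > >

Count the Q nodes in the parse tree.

6

[S [Q < [S [Q ( )] [S [Q { }]]] >] [S [Q < >] [S [Q < [S [Q < >]] >]]]]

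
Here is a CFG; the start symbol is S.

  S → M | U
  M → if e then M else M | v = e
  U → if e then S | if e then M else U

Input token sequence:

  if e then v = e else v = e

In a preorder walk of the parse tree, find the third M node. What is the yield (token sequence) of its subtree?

[S [M if e then [M v = e] else [M v = e]]]

v = e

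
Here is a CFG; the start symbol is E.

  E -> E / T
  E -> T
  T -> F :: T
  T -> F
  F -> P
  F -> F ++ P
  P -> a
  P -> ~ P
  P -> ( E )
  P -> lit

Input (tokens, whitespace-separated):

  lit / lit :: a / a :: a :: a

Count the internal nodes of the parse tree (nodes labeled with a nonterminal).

[E [E [E [T [F [P lit]]]] / [T [F [P lit]] :: [T [F [P a]]]]] / [T [F [P a]] :: [T [F [P a]] :: [T [F [P a]]]]]]

21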